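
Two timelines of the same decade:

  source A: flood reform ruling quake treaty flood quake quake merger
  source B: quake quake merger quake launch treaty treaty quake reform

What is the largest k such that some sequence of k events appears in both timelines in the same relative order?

Match quake at source A[4]=source B[4]; then treaty at source A[5]=source B[7]; then quake at source A[7]=source B[8] — 3 events in the same relative order in both. The LCS DP gives dp[9][9] = 3, so this is optimal.

3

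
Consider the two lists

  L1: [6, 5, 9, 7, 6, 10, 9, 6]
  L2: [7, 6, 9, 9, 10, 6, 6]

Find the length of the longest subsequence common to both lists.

Let dp[i][j] be the LCS length of the first i values of L1 and the first j values of L2. dp[i][j] = dp[i-1][j-1]+1 when the i-th and j-th values match, else max(dp[i-1][j], dp[i][j-1]).
    ·  7  6  9  9 10  6  6
 ·  0  0  0  0  0  0  0  0
 6  0  0  1  1  1  1  1  1
 5  0  0  1  1  1  1  1  1
 9  0  0  1  2  2  2  2  2
 7  0  1  1  2  2  2  2  2
 6  0  1  2  2  2  2  3  3
10  0  1  2  2  2  3  3  3
 9  0  1  2  3  3  3  3  3
 6  0  1  2  3  3  3  4  4
dp[8][7] = 4. One LCS (by backtracking along matches): 6, 9, 6, 6.

4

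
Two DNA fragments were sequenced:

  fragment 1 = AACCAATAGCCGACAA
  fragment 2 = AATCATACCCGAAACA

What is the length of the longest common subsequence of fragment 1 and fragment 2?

12

Match A (fragment 1 #1, fragment 2 #1) → A (fragment 1 #2, fragment 2 #2) → C (fragment 1 #4, fragment 2 #4) → A (fragment 1 #6, fragment 2 #5) → T (fragment 1 #7, fragment 2 #6) → A (fragment 1 #8, fragment 2 #7) → C (fragment 1 #10, fragment 2 #9) → C (fragment 1 #11, fragment 2 #10) → G (fragment 1 #12, fragment 2 #11) → A (fragment 1 #13, fragment 2 #14) → C (fragment 1 #14, fragment 2 #15) → A (fragment 1 #16, fragment 2 #16) — 12 bases in the same relative order in both. The LCS DP gives dp[16][16] = 12, so this is optimal.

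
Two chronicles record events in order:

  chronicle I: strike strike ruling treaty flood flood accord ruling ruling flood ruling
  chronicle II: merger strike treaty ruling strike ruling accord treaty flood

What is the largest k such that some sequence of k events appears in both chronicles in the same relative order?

One common subsequence of length 5: strike (chronicle I #1, chronicle II #2), strike (chronicle I #2, chronicle II #5), ruling (chronicle I #3, chronicle II #6), treaty (chronicle I #4, chronicle II #8), flood (chronicle I #10, chronicle II #9). dp[11][9] = 5 confirms this is the maximum.

5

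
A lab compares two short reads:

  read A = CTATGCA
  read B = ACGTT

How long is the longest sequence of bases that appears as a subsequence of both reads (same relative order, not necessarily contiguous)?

3

Let dp[i][j] be the LCS length of the first i bases of read A and the first j bases of read B. dp[i][j] = dp[i-1][j-1]+1 when the i-th and j-th bases match, else max(dp[i-1][j], dp[i][j-1]).
    ·  A  C  G  T  T
 ·  0  0  0  0  0  0
 C  0  0  1  1  1  1
 T  0  0  1  1  2  2
 A  0  1  1  1  2  2
 T  0  1  1  1  2  3
 G  0  1  1  2  2  3
 C  0  1  2  2  2  3
 A  0  1  2  2  2  3
dp[7][5] = 3. One LCS (by backtracking along matches): CTT.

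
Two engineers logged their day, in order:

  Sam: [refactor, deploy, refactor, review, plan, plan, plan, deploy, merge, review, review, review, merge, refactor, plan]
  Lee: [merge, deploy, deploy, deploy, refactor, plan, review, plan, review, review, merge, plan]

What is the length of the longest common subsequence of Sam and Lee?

8

One common subsequence of length 8: deploy (Sam #2, Lee #4), then refactor (Sam #3, Lee #5), then review (Sam #4, Lee #7), then plan (Sam #7, Lee #8), then review (Sam #11, Lee #9), then review (Sam #12, Lee #10), then merge (Sam #13, Lee #11), then plan (Sam #15, Lee #12). The LCS DP gives dp[15][12] = 8, so this is optimal.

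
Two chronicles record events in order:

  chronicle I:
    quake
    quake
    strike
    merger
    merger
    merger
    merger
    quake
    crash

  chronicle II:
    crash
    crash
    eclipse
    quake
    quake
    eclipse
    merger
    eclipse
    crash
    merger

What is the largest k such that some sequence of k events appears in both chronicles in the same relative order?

Pick quake [1,4]; then quake [2,5]; then merger [4,7]; then merger [7,10]; all 4 events appear in both, in order. Since dp[9][10] = 4, nothing longer is possible.

4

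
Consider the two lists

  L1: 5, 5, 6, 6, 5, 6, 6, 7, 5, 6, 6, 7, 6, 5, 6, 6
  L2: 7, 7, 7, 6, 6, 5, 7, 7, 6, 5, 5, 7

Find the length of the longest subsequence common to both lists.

Pick 6 (L1 #3, L2 #4), 6 (L1 #4, L2 #5), 5 (L1 #5, L2 #6), 7 (L1 #8, L2 #7), 7 (L1 #12, L2 #8), 6 (L1 #13, L2 #9), 5 (L1 #14, L2 #11); all 7 values appear in both, in order. Since dp[16][12] = 7, nothing longer is possible.

7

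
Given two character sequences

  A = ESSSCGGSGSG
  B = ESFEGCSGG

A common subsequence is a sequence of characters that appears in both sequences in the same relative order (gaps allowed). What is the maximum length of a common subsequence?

One common subsequence of length 6: E at A[1]=B[1], S at A[2]=B[2], C at A[5]=B[6], S at A[8]=B[7], G at A[9]=B[8], G at A[11]=B[9]. dp[11][9] = 6 confirms this is the maximum.

6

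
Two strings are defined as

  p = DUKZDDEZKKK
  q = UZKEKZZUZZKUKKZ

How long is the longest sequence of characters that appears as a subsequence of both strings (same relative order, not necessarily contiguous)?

Pick U (p #2, q #1) → K (p #3, q #5) → Z (p #4, q #9) → Z (p #8, q #10) → K (p #9, q #11) → K (p #10, q #13) → K (p #11, q #14); all 7 characters appear in both, in order. Since dp[11][15] = 7, nothing longer is possible.

7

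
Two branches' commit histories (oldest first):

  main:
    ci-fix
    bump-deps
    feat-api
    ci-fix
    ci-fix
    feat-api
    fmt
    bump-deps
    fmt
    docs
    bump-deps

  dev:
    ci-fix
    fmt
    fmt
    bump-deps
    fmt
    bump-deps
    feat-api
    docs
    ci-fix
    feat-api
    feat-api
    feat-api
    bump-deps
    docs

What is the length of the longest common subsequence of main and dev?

7

One common subsequence of length 7: ci-fix [1,1] → bump-deps [2,6] → feat-api [3,7] → ci-fix [4,9] → feat-api [6,12] → bump-deps [8,13] → docs [10,14]. Since dp[11][14] = 7, nothing longer is possible.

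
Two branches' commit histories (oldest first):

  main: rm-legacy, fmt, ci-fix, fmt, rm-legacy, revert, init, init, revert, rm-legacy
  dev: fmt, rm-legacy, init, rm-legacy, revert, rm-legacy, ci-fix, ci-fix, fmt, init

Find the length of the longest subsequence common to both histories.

One common subsequence of length 5: fmt (main #4, dev #1), then rm-legacy (main #5, dev #2), then init (main #7, dev #3), then revert (main #9, dev #5), then rm-legacy (main #10, dev #6). Since dp[10][10] = 5, nothing longer is possible.

5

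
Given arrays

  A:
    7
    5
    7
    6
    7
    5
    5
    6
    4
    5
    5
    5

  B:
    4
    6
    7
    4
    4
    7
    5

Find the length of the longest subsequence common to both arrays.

Let dp[i][j] be the LCS length of the first i values of A and the first j values of B. dp[i][j] = dp[i-1][j-1]+1 when the i-th and j-th values match, else max(dp[i-1][j], dp[i][j-1]).
    ·  4  6  7  4  4  7  5
 ·  0  0  0  0  0  0  0  0
 7  0  0  0  1  1  1  1  1
 5  0  0  0  1  1  1  1  2
 7  0  0  0  1  1  1  2  2
 6  0  0  1  1  1  1  2  2
 7  0  0  1  2  2  2  2  2
 5  0  0  1  2  2  2  2  3
 5  0  0  1  2  2  2  2  3
 6  0  0  1  2  2  2  2  3
 4  0  1  1  2  3  3  3  3
 5  0  1  1  2  3  3  3  4
 5  0  1  1  2  3  3  3  4
 5  0  1  1  2  3  3  3  4
dp[12][7] = 4. One LCS (by backtracking along matches): 6, 7, 4, 5.

4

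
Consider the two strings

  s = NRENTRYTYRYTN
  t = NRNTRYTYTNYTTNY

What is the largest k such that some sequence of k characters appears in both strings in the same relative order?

11

Taking N at s[1]=t[1], then R at s[2]=t[2], then N at s[4]=t[3], then T at s[5]=t[4], then R at s[6]=t[5], then Y at s[7]=t[6], then T at s[8]=t[7], then Y at s[9]=t[8], then Y at s[11]=t[11], then T at s[12]=t[13], then N at s[13]=t[14] gives a common subsequence of length 11. dp[13][15] = 11 confirms this is the maximum.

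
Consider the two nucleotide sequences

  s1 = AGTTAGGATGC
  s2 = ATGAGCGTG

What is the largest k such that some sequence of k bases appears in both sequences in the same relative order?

Pick A [1,1], then G [2,3], then A [5,4], then G [6,5], then G [7,7], then T [9,8], then G [10,9]; all 7 bases appear in both, in order. Since dp[11][9] = 7, nothing longer is possible.

7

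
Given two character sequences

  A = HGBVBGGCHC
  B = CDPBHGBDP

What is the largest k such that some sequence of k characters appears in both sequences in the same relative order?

3

Let dp[i][j] be the LCS length of the first i characters of A and the first j characters of B. dp[i][j] = dp[i-1][j-1]+1 when the i-th and j-th characters match, else max(dp[i-1][j], dp[i][j-1]).
    ·  C  D  P  B  H  G  B  D  P
 ·  0  0  0  0  0  0  0  0  0  0
 H  0  0  0  0  0  1  1  1  1  1
 G  0  0  0  0  0  1  2  2  2  2
 B  0  0  0  0  1  1  2  3  3  3
 V  0  0  0  0  1  1  2  3  3  3
 B  0  0  0  0  1  1  2  3  3  3
 G  0  0  0  0  1  1  2  3  3  3
 G  0  0  0  0  1  1  2  3  3  3
 C  0  1  1  1  1  1  2  3  3  3
 H  0  1  1  1  1  2  2  3  3  3
 C  0  1  1  1  1  2  2  3  3  3
dp[10][9] = 3. One LCS (by backtracking along matches): HGB.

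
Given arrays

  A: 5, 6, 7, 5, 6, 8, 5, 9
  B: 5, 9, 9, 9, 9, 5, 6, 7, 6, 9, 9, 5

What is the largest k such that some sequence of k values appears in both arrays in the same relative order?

5

Pick 5 [1,6] → 6 [2,7] → 7 [3,8] → 6 [5,9] → 5 [7,12]; all 5 values appear in both, in order. The LCS DP gives dp[8][12] = 5, so this is optimal.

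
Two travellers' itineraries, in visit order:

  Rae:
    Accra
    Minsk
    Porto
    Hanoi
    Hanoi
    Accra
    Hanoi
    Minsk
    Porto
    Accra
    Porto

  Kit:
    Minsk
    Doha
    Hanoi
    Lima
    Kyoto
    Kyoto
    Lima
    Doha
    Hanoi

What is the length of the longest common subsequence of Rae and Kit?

3

Taking Minsk at Rae[2]=Kit[1], then Hanoi at Rae[4]=Kit[3], then Hanoi at Rae[7]=Kit[9] gives a common subsequence of length 3. Since dp[11][9] = 3, nothing longer is possible.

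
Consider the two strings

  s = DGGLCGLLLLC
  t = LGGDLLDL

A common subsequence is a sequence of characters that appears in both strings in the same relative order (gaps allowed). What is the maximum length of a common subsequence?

5

Pick G at s[2]=t[2], then G at s[3]=t[3], then L at s[4]=t[5], then L at s[7]=t[6], then L at s[10]=t[8]; all 5 characters appear in both, in order, and the DP table's final entry dp[11][8] is also 5, so no common subsequence is longer.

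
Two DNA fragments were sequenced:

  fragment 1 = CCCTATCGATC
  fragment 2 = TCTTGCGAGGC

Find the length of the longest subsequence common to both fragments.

Let dp[i][j] be the LCS length of the first i bases of fragment 1 and the first j bases of fragment 2. dp[i][j] = dp[i-1][j-1]+1 when the i-th and j-th bases match, else max(dp[i-1][j], dp[i][j-1]).
    ·  T  C  T  T  G  C  G  A  G  G  C
 ·  0  0  0  0  0  0  0  0  0  0  0  0
 C  0  0  1  1  1  1  1  1  1  1  1  1
 C  0  0  1  1  1  1  2  2  2  2  2  2
 C  0  0  1  1  1  1  2  2  2  2  2  3
 T  0  1  1  2  2  2  2  2  2  2  2  3
 A  0  1  1  2  2  2  2  2  3  3  3  3
 T  0  1  1  2  3  3  3  3  3  3  3  3
 C  0  1  2  2  3  3  4  4  4  4  4  4
 G  0  1  2  2  3  4  4  5  5  5  5  5
 A  0  1  2  2  3  4  4  5  6  6  6  6
 T  0  1  2  3  3  4  4  5  6  6  6  6
 C  0  1  2  3  3  4  5  5  6  6  6  7
dp[11][11] = 7. One LCS (by backtracking along matches): CTTCGAC.

7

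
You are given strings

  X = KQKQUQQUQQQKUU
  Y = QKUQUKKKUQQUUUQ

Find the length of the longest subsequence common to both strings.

9

Pick K at X[1]=Y[2] → Q at X[2]=Y[4] → K at X[3]=Y[8] → U at X[5]=Y[9] → Q at X[6]=Y[10] → Q at X[7]=Y[11] → U at X[8]=Y[12] → U at X[13]=Y[13] → U at X[14]=Y[14]; all 9 characters appear in both, in order. The LCS DP gives dp[14][15] = 9, so this is optimal.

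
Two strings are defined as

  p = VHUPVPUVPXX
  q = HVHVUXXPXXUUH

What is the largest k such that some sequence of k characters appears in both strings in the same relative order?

7

Let dp[i][j] be the LCS length of the first i characters of p and the first j characters of q. dp[i][j] = dp[i-1][j-1]+1 when the i-th and j-th characters match, else max(dp[i-1][j], dp[i][j-1]).
    ·  H  V  H  V  U  X  X  P  X  X  U  U  H
 ·  0  0  0  0  0  0  0  0  0  0  0  0  0  0
 V  0  0  1  1  1  1  1  1  1  1  1  1  1  1
 H  0  1  1  2  2  2  2  2  2  2  2  2  2  2
 U  0  1  1  2  2  3  3  3  3  3  3  3  3  3
 P  0  1  1  2  2  3  3  3  4  4  4  4  4  4
 V  0  1  2  2  3  3  3  3  4  4  4  4  4  4
 P  0  1  2  2  3  3  3  3  4  4  4  4  4  4
 U  0  1  2  2  3  4  4  4  4  4  4  5  5  5
 V  0  1  2  2  3  4  4  4  4  4  4  5  5  5
 P  0  1  2  2  3  4  4  4  5  5  5  5  5  5
 X  0  1  2  2  3  4  5  5  5  6  6  6  6  6
 X  0  1  2  2  3  4  5  6  6  6  7  7  7  7
dp[11][13] = 7. One LCS (by backtracking along matches): VHVUPXX.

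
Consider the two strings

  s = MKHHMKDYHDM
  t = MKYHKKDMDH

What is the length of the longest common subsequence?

6

Let dp[i][j] be the LCS length of the first i characters of s and the first j characters of t. dp[i][j] = dp[i-1][j-1]+1 when the i-th and j-th characters match, else max(dp[i-1][j], dp[i][j-1]).
    ·  M  K  Y  H  K  K  D  M  D  H
 ·  0  0  0  0  0  0  0  0  0  0  0
 M  0  1  1  1  1  1  1  1  1  1  1
 K  0  1  2  2  2  2  2  2  2  2  2
 H  0  1  2  2  3  3  3  3  3  3  3
 H  0  1  2  2  3  3  3  3  3  3  4
 M  0  1  2  2  3  3  3  3  4  4  4
 K  0  1  2  2  3  4  4  4  4  4  4
 D  0  1  2  2  3  4  4  5  5  5  5
 Y  0  1  2  3  3  4  4  5  5  5  5
 H  0  1  2  3  4  4  4  5  5  5  6
 D  0  1  2  3  4  4  4  5  5  6  6
 M  0  1  2  3  4  4  4  5  6  6  6
dp[11][10] = 6. One LCS (by backtracking along matches): MKHMDH.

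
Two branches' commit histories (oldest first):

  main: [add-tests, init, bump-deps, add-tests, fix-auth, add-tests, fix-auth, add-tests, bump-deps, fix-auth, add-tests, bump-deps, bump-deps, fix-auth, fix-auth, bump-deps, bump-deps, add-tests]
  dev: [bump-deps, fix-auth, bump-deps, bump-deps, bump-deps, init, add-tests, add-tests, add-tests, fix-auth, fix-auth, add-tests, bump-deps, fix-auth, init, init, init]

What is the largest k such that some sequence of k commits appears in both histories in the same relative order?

8

Pick add-tests (main #1, dev #7); then add-tests (main #4, dev #8); then add-tests (main #6, dev #9); then fix-auth (main #7, dev #10); then fix-auth (main #10, dev #11); then add-tests (main #11, dev #12); then bump-deps (main #13, dev #13); then fix-auth (main #14, dev #14); all 8 commits appear in both, in order. Since dp[18][17] = 8, nothing longer is possible.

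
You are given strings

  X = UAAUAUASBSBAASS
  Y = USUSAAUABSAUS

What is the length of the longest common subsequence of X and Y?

One common subsequence of length 9: U (X #1, Y #3), A (X #3, Y #5), A (X #5, Y #6), U (X #6, Y #7), A (X #7, Y #8), B (X #9, Y #9), S (X #10, Y #10), A (X #12, Y #11), S (X #15, Y #13). The LCS DP gives dp[15][13] = 9, so this is optimal.

9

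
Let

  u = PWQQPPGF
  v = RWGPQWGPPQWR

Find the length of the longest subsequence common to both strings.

4

Pick P (u #1, v #4) → W (u #2, v #6) → P (u #5, v #8) → P (u #6, v #9); all 4 characters appear in both, in order. The LCS DP gives dp[8][12] = 4, so this is optimal.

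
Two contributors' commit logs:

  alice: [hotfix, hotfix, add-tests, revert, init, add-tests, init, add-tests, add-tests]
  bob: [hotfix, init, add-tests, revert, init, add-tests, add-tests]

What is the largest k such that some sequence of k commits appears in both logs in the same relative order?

Taking hotfix at alice[1]=bob[1]; then add-tests at alice[3]=bob[3]; then revert at alice[4]=bob[4]; then init at alice[7]=bob[5]; then add-tests at alice[8]=bob[6]; then add-tests at alice[9]=bob[7] gives a common subsequence of length 6. The LCS DP gives dp[9][7] = 6, so this is optimal.

6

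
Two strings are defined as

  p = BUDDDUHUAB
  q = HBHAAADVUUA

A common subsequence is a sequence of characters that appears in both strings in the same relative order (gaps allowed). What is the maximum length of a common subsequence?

5

One common subsequence of length 5: B (p #1, q #2), then D (p #3, q #7), then U (p #6, q #9), then U (p #8, q #10), then A (p #9, q #11), and the DP table's final entry dp[10][11] is also 5, so no common subsequence is longer.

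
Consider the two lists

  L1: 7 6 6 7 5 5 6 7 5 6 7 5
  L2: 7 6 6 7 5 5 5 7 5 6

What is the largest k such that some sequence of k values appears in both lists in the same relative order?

9

One common subsequence of length 9: 7 at L1[1]=L2[1], then 6 at L1[2]=L2[2], then 6 at L1[3]=L2[3], then 7 at L1[4]=L2[4], then 5 at L1[5]=L2[6], then 5 at L1[6]=L2[7], then 7 at L1[8]=L2[8], then 5 at L1[9]=L2[9], then 6 at L1[10]=L2[10], and the DP table's final entry dp[12][10] is also 9, so no common subsequence is longer.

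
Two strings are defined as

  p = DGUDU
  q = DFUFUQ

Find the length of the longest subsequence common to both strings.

3

Let dp[i][j] be the LCS length of the first i characters of p and the first j characters of q. dp[i][j] = dp[i-1][j-1]+1 when the i-th and j-th characters match, else max(dp[i-1][j], dp[i][j-1]).
    ·  D  F  U  F  U  Q
 ·  0  0  0  0  0  0  0
 D  0  1  1  1  1  1  1
 G  0  1  1  1  1  1  1
 U  0  1  1  2  2  2  2
 D  0  1  1  2  2  2  2
 U  0  1  1  2  2  3  3
dp[5][6] = 3. One LCS (by backtracking along matches): DUU.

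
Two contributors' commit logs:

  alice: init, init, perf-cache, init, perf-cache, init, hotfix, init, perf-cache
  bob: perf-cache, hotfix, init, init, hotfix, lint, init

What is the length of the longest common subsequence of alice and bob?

5

Match perf-cache [3,1], init [4,3], init [6,4], hotfix [7,5], init [8,7] — 5 commits in the same relative order in both. Since dp[9][7] = 5, nothing longer is possible.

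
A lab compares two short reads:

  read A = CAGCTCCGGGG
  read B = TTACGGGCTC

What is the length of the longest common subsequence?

5

One common subsequence of length 5: C (read A #1, read B #4); then G (read A #3, read B #7); then C (read A #4, read B #8); then T (read A #5, read B #9); then C (read A #7, read B #10). The LCS DP gives dp[11][10] = 5, so this is optimal.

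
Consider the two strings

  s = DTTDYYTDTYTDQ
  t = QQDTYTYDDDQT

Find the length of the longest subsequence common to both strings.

Pick D [1,3], then T [2,4], then T [3,6], then D [4,8], then D [8,9], then D [12,10], then Q [13,11]; all 7 characters appear in both, in order. dp[13][12] = 7 confirms this is the maximum.

7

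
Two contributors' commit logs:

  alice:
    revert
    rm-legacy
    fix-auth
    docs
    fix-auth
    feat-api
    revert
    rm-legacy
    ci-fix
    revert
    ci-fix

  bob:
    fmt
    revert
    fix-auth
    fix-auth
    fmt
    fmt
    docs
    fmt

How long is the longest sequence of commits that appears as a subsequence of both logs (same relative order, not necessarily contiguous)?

3

One common subsequence of length 3: revert at alice[1]=bob[2]; then fix-auth at alice[3]=bob[4]; then docs at alice[4]=bob[7], and the DP table's final entry dp[11][8] is also 3, so no common subsequence is longer.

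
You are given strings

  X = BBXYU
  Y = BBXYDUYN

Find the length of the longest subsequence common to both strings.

5

Let dp[i][j] be the LCS length of the first i characters of X and the first j characters of Y. dp[i][j] = dp[i-1][j-1]+1 when the i-th and j-th characters match, else max(dp[i-1][j], dp[i][j-1]).
    ·  B  B  X  Y  D  U  Y  N
 ·  0  0  0  0  0  0  0  0  0
 B  0  1  1  1  1  1  1  1  1
 B  0  1  2  2  2  2  2  2  2
 X  0  1  2  3  3  3  3  3  3
 Y  0  1  2  3  4  4  4  4  4
 U  0  1  2  3  4  4  5  5  5
dp[5][8] = 5. One LCS (by backtracking along matches): BBXYU.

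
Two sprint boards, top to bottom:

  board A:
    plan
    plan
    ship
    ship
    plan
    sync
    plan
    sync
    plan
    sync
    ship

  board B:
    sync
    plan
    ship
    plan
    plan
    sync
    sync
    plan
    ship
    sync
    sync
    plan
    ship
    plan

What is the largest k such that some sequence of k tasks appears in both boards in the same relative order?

8

Match plan (board A #1, board B #2), plan (board A #2, board B #4), plan (board A #5, board B #5), sync (board A #6, board B #7), plan (board A #7, board B #8), sync (board A #8, board B #11), plan (board A #9, board B #12), ship (board A #11, board B #13) — 8 tasks in the same relative order in both. Since dp[11][14] = 8, nothing longer is possible.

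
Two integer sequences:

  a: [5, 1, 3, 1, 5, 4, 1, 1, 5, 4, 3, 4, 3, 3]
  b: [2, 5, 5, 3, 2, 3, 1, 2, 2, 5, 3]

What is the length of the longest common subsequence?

Match 5 [1,3] → 3 [3,6] → 1 [4,7] → 5 [9,10] → 3 [14,11] — 5 values in the same relative order in both. The LCS DP gives dp[14][11] = 5, so this is optimal.

5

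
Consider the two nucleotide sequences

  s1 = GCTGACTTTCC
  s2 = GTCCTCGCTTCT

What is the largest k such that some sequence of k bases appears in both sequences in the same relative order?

Match G at s1[1]=s2[1], then C at s1[2]=s2[4], then T at s1[3]=s2[5], then G at s1[4]=s2[7], then C at s1[6]=s2[8], then T at s1[7]=s2[9], then T at s1[8]=s2[10], then T at s1[9]=s2[12] — 8 bases in the same relative order in both, and the DP table's final entry dp[11][12] is also 8, so no common subsequence is longer.

8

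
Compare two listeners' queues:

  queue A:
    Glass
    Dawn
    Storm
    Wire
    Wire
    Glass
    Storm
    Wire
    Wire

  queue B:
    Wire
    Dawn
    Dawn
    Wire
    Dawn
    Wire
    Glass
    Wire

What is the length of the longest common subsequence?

One common subsequence of length 5: Dawn [2,3], then Wire [4,4], then Wire [5,6], then Glass [6,7], then Wire [9,8]. dp[9][8] = 5 confirms this is the maximum.

5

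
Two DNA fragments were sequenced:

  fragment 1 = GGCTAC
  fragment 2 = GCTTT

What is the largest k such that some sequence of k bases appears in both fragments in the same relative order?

Pick G (fragment 1 #2, fragment 2 #1), C (fragment 1 #3, fragment 2 #2), T (fragment 1 #4, fragment 2 #5); all 3 bases appear in both, in order, and the DP table's final entry dp[6][5] is also 3, so no common subsequence is longer.

3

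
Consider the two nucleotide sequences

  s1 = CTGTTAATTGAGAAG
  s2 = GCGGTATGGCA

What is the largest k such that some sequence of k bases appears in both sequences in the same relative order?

Match C [1,2], then G [3,4], then T [5,5], then A [7,6], then T [9,7], then G [10,8], then G [12,9], then A [14,11] — 8 bases in the same relative order in both. Since dp[15][11] = 8, nothing longer is possible.

8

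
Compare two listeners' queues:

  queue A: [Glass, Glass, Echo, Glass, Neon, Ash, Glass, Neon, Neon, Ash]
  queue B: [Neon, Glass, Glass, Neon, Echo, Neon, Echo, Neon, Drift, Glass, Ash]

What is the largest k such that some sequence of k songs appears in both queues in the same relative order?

6

Taking Glass (queue A #1, queue B #2), then Glass (queue A #2, queue B #3), then Echo (queue A #3, queue B #7), then Neon (queue A #5, queue B #8), then Glass (queue A #7, queue B #10), then Ash (queue A #10, queue B #11) gives a common subsequence of length 6. Since dp[10][11] = 6, nothing longer is possible.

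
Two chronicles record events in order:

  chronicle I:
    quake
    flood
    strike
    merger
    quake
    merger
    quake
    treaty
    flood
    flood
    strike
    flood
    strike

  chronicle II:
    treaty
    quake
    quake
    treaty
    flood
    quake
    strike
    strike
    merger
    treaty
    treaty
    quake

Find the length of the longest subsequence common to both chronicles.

Pick quake at chronicle I[5]=chronicle II[2] → quake at chronicle I[7]=chronicle II[3] → treaty at chronicle I[8]=chronicle II[4] → flood at chronicle I[9]=chronicle II[5] → strike at chronicle I[11]=chronicle II[7] → strike at chronicle I[13]=chronicle II[8]; all 6 events appear in both, in order. The LCS DP gives dp[13][12] = 6, so this is optimal.

6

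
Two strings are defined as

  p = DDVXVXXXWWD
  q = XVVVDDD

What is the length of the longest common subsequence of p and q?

Taking D (p #1, q #5), then D (p #2, q #6), then D (p #11, q #7) gives a common subsequence of length 3. Since dp[11][7] = 3, nothing longer is possible.

3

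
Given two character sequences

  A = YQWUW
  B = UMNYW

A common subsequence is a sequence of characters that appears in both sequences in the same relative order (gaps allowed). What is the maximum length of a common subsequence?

Pick Y [1,4], W [5,5]; all 2 characters appear in both, in order. Since dp[5][5] = 2, nothing longer is possible.

2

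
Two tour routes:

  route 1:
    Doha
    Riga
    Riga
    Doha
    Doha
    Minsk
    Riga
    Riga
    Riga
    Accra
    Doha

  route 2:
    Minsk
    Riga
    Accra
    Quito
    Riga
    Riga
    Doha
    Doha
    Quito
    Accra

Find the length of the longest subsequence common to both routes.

5

Taking Riga at route 1[2]=route 2[5], then Riga at route 1[3]=route 2[6], then Doha at route 1[4]=route 2[7], then Doha at route 1[5]=route 2[8], then Accra at route 1[10]=route 2[10] gives a common subsequence of length 5. dp[11][10] = 5 confirms this is the maximum.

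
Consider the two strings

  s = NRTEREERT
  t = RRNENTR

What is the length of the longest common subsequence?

4

Let dp[i][j] be the LCS length of the first i characters of s and the first j characters of t. dp[i][j] = dp[i-1][j-1]+1 when the i-th and j-th characters match, else max(dp[i-1][j], dp[i][j-1]).
    ·  R  R  N  E  N  T  R
 ·  0  0  0  0  0  0  0  0
 N  0  0  0  1  1  1  1  1
 R  0  1  1  1  1  1  1  2
 T  0  1  1  1  1  1  2  2
 E  0  1  1  1  2  2  2  2
 R  0  1  2  2  2  2  2  3
 E  0  1  2  2  3  3  3  3
 E  0  1  2  2  3  3  3  3
 R  0  1  2  2  3  3  3  4
 T  0  1  2  2  3  3  4  4
dp[9][7] = 4. One LCS (by backtracking along matches): RRER.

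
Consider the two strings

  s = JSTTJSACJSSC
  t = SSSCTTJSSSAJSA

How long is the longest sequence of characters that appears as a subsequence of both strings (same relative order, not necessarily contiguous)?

Match S [2,3] → T [3,5] → T [4,6] → J [5,7] → S [6,10] → A [7,11] → J [9,12] → S [10,13] — 8 characters in the same relative order in both, and the DP table's final entry dp[12][14] is also 8, so no common subsequence is longer.

8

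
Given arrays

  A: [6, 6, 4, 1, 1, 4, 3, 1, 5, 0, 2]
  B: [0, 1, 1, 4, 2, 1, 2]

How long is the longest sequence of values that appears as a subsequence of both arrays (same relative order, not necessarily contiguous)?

Let dp[i][j] be the LCS length of the first i values of A and the first j values of B. dp[i][j] = dp[i-1][j-1]+1 when the i-th and j-th values match, else max(dp[i-1][j], dp[i][j-1]).
    ·  0  1  1  4  2  1  2
 ·  0  0  0  0  0  0  0  0
 6  0  0  0  0  0  0  0  0
 6  0  0  0  0  0  0  0  0
 4  0  0  0  0  1  1  1  1
 1  0  0  1  1  1  1  2  2
 1  0  0  1  2  2  2  2  2
 4  0  0  1  2  3  3  3  3
 3  0  0  1  2  3  3  3  3
 1  0  0  1  2  3  3  4  4
 5  0  0  1  2  3  3  4  4
 0  0  1  1  2  3  3  4  4
 2  0  1  1  2  3  4  4  5
dp[11][7] = 5. One LCS (by backtracking along matches): 1, 1, 4, 1, 2.

5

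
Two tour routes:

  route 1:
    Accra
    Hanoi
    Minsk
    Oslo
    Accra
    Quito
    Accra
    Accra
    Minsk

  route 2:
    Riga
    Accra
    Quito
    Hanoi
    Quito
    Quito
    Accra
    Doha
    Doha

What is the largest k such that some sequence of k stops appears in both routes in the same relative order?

Match Accra [1,2], then Hanoi [2,4], then Quito [6,6], then Accra [7,7] — 4 stops in the same relative order in both. The LCS DP gives dp[9][9] = 4, so this is optimal.

4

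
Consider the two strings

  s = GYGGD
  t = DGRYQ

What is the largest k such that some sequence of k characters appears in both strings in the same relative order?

2

Match G (s #1, t #2) → Y (s #2, t #4) — 2 characters in the same relative order in both, and the DP table's final entry dp[5][5] is also 2, so no common subsequence is longer.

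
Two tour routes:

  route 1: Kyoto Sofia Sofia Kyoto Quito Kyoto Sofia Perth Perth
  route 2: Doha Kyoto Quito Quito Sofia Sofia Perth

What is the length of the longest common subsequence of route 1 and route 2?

Match Kyoto (route 1 #1, route 2 #2), Sofia (route 1 #3, route 2 #5), Sofia (route 1 #7, route 2 #6), Perth (route 1 #9, route 2 #7) — 4 stops in the same relative order in both. dp[9][7] = 4 confirms this is the maximum.

4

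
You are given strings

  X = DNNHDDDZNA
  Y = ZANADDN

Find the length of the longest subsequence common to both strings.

Pick N (X #2, Y #3), D (X #6, Y #5), D (X #7, Y #6), N (X #9, Y #7); all 4 characters appear in both, in order. Since dp[10][7] = 4, nothing longer is possible.

4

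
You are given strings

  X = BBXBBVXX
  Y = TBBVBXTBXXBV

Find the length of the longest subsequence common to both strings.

Let dp[i][j] be the LCS length of the first i characters of X and the first j characters of Y. dp[i][j] = dp[i-1][j-1]+1 when the i-th and j-th characters match, else max(dp[i-1][j], dp[i][j-1]).
    ·  T  B  B  V  B  X  T  B  X  X  B  V
 ·  0  0  0  0  0  0  0  0  0  0  0  0  0
 B  0  0  1  1  1  1  1  1  1  1  1  1  1
 B  0  0  1  2  2  2  2  2  2  2  2  2  2
 X  0  0  1  2  2  2  3  3  3  3  3  3  3
 B  0  0  1  2  2  3  3  3  4  4  4  4  4
 B  0  0  1  2  2  3  3  3  4  4  4  5  5
 V  0  0  1  2  3  3  3  3  4  4  4  5  6
 X  0  0  1  2  3  3  4  4  4  5  5  5  6
 X  0  0  1  2  3  3  4  4  4  5  6  6  6
dp[8][12] = 6. One LCS (by backtracking along matches): BBXBBV.

6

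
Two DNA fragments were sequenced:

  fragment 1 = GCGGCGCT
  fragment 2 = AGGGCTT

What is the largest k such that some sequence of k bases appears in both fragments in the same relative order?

Let dp[i][j] be the LCS length of the first i bases of fragment 1 and the first j bases of fragment 2. dp[i][j] = dp[i-1][j-1]+1 when the i-th and j-th bases match, else max(dp[i-1][j], dp[i][j-1]).
    ·  A  G  G  G  C  T  T
 ·  0  0  0  0  0  0  0  0
 G  0  0  1  1  1  1  1  1
 C  0  0  1  1  1  2  2  2
 G  0  0  1  2  2  2  2  2
 G  0  0  1  2  3  3  3  3
 C  0  0  1  2  3  4  4  4
 G  0  0  1  2  3  4  4  4
 C  0  0  1  2  3  4  4  4
 T  0  0  1  2  3  4  5  5
dp[8][7] = 5. One LCS (by backtracking along matches): GGGCT.

5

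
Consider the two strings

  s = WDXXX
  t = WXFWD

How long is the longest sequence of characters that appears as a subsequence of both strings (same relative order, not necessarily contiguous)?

2

Pick W [1,4] → D [2,5]; all 2 characters appear in both, in order. dp[5][5] = 2 confirms this is the maximum.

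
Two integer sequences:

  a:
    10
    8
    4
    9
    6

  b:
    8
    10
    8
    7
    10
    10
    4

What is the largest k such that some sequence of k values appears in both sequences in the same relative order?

3

Let dp[i][j] be the LCS length of the first i values of a and the first j values of b. dp[i][j] = dp[i-1][j-1]+1 when the i-th and j-th values match, else max(dp[i-1][j], dp[i][j-1]).
    ·  8 10  8  7 10 10  4
 ·  0  0  0  0  0  0  0  0
10  0  0  1  1  1  1  1  1
 8  0  1  1  2  2  2  2  2
 4  0  1  1  2  2  2  2  3
 9  0  1  1  2  2  2  2  3
 6  0  1  1  2  2  2  2  3
dp[5][7] = 3. One LCS (by backtracking along matches): 10, 8, 4.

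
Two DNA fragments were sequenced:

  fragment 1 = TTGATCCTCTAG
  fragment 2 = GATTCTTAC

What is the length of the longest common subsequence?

One common subsequence of length 7: G at fragment 1[3]=fragment 2[1] → A at fragment 1[4]=fragment 2[2] → T at fragment 1[5]=fragment 2[4] → C at fragment 1[7]=fragment 2[5] → T at fragment 1[8]=fragment 2[6] → T at fragment 1[10]=fragment 2[7] → A at fragment 1[11]=fragment 2[8]. Since dp[12][9] = 7, nothing longer is possible.

7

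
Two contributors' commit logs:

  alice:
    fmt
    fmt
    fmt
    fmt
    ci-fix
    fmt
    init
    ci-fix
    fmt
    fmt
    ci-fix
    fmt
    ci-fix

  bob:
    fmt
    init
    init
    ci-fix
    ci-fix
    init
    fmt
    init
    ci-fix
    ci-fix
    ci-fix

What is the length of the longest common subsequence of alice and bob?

Pick fmt (alice #1, bob #1), ci-fix (alice #5, bob #5), fmt (alice #6, bob #7), init (alice #7, bob #8), ci-fix (alice #8, bob #9), ci-fix (alice #11, bob #10), ci-fix (alice #13, bob #11); all 7 commits appear in both, in order. dp[13][11] = 7 confirms this is the maximum.

7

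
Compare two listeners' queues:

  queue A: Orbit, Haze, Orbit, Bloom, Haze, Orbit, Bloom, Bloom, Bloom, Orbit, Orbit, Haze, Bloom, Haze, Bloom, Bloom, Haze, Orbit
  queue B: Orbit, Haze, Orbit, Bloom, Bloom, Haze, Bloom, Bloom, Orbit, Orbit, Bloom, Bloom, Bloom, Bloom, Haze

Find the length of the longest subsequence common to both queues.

Taking Orbit [1,1], then Haze [2,2], then Orbit [3,3], then Bloom [4,5], then Haze [5,6], then Bloom [8,7], then Bloom [9,8], then Orbit [10,9], then Orbit [11,10], then Bloom [13,12], then Bloom [15,13], then Bloom [16,14], then Haze [17,15] gives a common subsequence of length 13. Since dp[18][15] = 13, nothing longer is possible.

13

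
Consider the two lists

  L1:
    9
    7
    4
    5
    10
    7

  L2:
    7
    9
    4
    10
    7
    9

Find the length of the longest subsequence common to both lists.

Let dp[i][j] be the LCS length of the first i values of L1 and the first j values of L2. dp[i][j] = dp[i-1][j-1]+1 when the i-th and j-th values match, else max(dp[i-1][j], dp[i][j-1]).
    ·  7  9  4 10  7  9
 ·  0  0  0  0  0  0  0
 9  0  0  1  1  1  1  1
 7  0  1  1  1  1  2  2
 4  0  1  1  2  2  2  2
 5  0  1  1  2  2  2  2
10  0  1  1  2  3  3  3
 7  0  1  1  2  3  4  4
dp[6][6] = 4. One LCS (by backtracking along matches): 9, 4, 10, 7.

4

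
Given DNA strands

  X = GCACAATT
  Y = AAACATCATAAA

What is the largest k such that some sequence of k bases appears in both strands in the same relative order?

5

One common subsequence of length 5: C [2,4]; then A [3,5]; then C [4,7]; then A [5,11]; then A [6,12]. The LCS DP gives dp[8][12] = 5, so this is optimal.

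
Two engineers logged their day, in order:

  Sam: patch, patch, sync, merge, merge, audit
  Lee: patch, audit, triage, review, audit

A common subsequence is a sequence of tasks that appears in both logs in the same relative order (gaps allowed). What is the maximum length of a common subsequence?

2

One common subsequence of length 2: patch [1,1], then audit [6,5], and the DP table's final entry dp[6][5] is also 2, so no common subsequence is longer.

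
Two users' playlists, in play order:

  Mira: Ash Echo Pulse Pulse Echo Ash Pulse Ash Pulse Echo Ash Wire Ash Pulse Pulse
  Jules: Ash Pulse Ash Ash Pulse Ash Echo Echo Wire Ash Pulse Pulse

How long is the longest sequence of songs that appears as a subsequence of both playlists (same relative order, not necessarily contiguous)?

10

Match Ash [1,1]; then Pulse [3,2]; then Ash [6,4]; then Pulse [7,5]; then Ash [8,6]; then Echo [10,8]; then Wire [12,9]; then Ash [13,10]; then Pulse [14,11]; then Pulse [15,12] — 10 songs in the same relative order in both, and the DP table's final entry dp[15][12] is also 10, so no common subsequence is longer.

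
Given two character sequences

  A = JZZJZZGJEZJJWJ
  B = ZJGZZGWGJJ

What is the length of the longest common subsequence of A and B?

7

Pick Z (A #3, B #1), then J (A #4, B #2), then Z (A #5, B #4), then Z (A #6, B #5), then G (A #7, B #8), then J (A #12, B #9), then J (A #14, B #10); all 7 characters appear in both, in order. Since dp[14][10] = 7, nothing longer is possible.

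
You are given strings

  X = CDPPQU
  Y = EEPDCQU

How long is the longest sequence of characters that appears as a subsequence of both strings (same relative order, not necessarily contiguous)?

Taking C at X[1]=Y[5], then Q at X[5]=Y[6], then U at X[6]=Y[7] gives a common subsequence of length 3. The LCS DP gives dp[6][7] = 3, so this is optimal.

3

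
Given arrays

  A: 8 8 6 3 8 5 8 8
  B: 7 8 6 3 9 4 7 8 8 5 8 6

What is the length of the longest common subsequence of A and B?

6

One common subsequence of length 6: 8 (A #2, B #2), then 6 (A #3, B #3), then 3 (A #4, B #4), then 8 (A #5, B #9), then 5 (A #6, B #10), then 8 (A #7, B #11). The LCS DP gives dp[8][12] = 6, so this is optimal.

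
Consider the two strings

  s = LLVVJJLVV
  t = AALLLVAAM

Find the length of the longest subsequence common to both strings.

Let dp[i][j] be the LCS length of the first i characters of s and the first j characters of t. dp[i][j] = dp[i-1][j-1]+1 when the i-th and j-th characters match, else max(dp[i-1][j], dp[i][j-1]).
    ·  A  A  L  L  L  V  A  A  M
 ·  0  0  0  0  0  0  0  0  0  0
 L  0  0  0  1  1  1  1  1  1  1
 L  0  0  0  1  2  2  2  2  2  2
 V  0  0  0  1  2  2  3  3  3  3
 V  0  0  0  1  2  2  3  3  3  3
 J  0  0  0  1  2  2  3  3  3  3
 J  0  0  0  1  2  2  3  3  3  3
 L  0  0  0  1  2  3  3  3  3  3
 V  0  0  0  1  2  3  4  4  4  4
 V  0  0  0  1  2  3  4  4  4  4
dp[9][9] = 4. One LCS (by backtracking along matches): LLLV.

4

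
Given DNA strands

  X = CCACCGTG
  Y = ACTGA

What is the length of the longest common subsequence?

Let dp[i][j] be the LCS length of the first i bases of X and the first j bases of Y. dp[i][j] = dp[i-1][j-1]+1 when the i-th and j-th bases match, else max(dp[i-1][j], dp[i][j-1]).
    ·  A  C  T  G  A
 ·  0  0  0  0  0  0
 C  0  0  1  1  1  1
 C  0  0  1  1  1  1
 A  0  1  1  1  1  2
 C  0  1  2  2  2  2
 C  0  1  2  2  2  2
 G  0  1  2  2  3  3
 T  0  1  2  3  3  3
 G  0  1  2  3  4  4
dp[8][5] = 4. One LCS (by backtracking along matches): ACTG.

4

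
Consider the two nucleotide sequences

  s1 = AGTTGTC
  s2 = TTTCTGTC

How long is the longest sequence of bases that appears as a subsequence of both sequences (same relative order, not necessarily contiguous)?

5

Match T (s1 #3, s2 #3), T (s1 #4, s2 #5), G (s1 #5, s2 #6), T (s1 #6, s2 #7), C (s1 #7, s2 #8) — 5 bases in the same relative order in both. Since dp[7][8] = 5, nothing longer is possible.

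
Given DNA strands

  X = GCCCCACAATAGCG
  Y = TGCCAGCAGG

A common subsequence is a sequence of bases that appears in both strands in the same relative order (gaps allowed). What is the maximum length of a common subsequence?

Let dp[i][j] be the LCS length of the first i bases of X and the first j bases of Y. dp[i][j] = dp[i-1][j-1]+1 when the i-th and j-th bases match, else max(dp[i-1][j], dp[i][j-1]).
    ·  T  G  C  C  A  G  C  A  G  G
 ·  0  0  0  0  0  0  0  0  0  0  0
 G  0  0  1  1  1  1  1  1  1  1  1
 C  0  0  1  2  2  2  2  2  2  2  2
 C  0  0  1  2  3  3  3  3  3  3  3
 C  0  0  1  2  3  3  3  4  4  4  4
 C  0  0  1  2  3  3  3  4  4  4  4
 A  0  0  1  2  3  4  4  4  5  5  5
 C  0  0  1  2  3  4  4  5  5  5  5
 A  0  0  1  2  3  4  4  5  6  6  6
 A  0  0  1  2  3  4  4  5  6  6  6
 T  0  1  1  2  3  4  4  5  6  6  6
 A  0  1  1  2  3  4  4  5  6  6  6
 G  0  1  2  2  3  4  5  5  6  7  7
 C  0  1  2  3  3  4  5  6  6  7  7
 G  0  1  2  3  3  4  5  6  6  7  8
dp[14][10] = 8. One LCS (by backtracking along matches): GCCACAGG.

8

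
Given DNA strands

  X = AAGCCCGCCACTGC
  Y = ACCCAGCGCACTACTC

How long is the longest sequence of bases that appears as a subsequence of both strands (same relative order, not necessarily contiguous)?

Match A (X #1, Y #1), A (X #2, Y #5), G (X #3, Y #6), C (X #6, Y #7), G (X #7, Y #8), C (X #8, Y #9), C (X #9, Y #11), A (X #10, Y #13), C (X #11, Y #14), T (X #12, Y #15), C (X #14, Y #16) — 11 bases in the same relative order in both. The LCS DP gives dp[14][16] = 11, so this is optimal.

11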